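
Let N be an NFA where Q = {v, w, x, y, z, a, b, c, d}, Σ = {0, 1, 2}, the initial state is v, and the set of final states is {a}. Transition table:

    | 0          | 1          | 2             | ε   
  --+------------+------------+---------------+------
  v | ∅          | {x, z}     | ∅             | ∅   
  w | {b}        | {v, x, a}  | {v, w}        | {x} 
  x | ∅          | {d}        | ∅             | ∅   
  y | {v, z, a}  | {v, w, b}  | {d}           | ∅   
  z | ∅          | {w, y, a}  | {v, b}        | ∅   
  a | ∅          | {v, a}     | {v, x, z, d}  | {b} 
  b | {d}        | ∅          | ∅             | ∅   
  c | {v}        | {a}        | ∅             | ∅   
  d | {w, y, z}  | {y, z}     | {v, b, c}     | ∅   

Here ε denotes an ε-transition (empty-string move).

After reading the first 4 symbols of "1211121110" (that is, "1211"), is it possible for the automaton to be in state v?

Start in {v}.
Read '1': {v} → {x, z}.
Read '2': {x, z} → {v, b}.
Read '1': {v, b} → {x, z}.
Read '1': {x, z} → {w, x, y, a, b, d}.
State v is not in {w, x, y, a, b, d}.

No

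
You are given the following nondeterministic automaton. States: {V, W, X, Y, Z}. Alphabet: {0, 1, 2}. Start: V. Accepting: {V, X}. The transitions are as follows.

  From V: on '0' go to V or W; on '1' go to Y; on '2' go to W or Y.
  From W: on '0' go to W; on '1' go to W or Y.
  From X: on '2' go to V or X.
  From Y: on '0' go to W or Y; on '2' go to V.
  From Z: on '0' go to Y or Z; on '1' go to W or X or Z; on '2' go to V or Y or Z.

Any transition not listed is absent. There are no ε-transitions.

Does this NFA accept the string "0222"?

No

Start in {V}.
Read '0': {V} → {V, W}.
Read '2': {V, W} → {W, Y}.
Read '2': {W, Y} → {V}.
Read '2': {V} → {W, Y}.
The final set {W, Y} contains no accepting state.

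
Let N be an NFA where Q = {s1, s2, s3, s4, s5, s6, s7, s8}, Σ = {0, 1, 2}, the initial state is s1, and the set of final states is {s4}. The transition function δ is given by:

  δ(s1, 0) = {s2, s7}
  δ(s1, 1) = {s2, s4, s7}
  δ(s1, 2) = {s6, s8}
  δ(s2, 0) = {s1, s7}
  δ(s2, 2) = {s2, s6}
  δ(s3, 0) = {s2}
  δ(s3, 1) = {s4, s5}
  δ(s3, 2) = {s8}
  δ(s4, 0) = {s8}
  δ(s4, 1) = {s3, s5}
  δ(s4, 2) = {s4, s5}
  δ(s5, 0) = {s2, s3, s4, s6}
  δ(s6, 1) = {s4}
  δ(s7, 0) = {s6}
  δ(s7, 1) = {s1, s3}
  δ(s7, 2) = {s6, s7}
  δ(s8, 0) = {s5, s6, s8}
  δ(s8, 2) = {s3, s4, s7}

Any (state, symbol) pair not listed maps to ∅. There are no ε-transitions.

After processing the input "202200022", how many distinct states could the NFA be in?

Start in {s1}.
Read '2': s1→{s6, s8}; now {s6, s8}.
Read '0': s6→∅, s8→{s5, s6, s8}; now {s5, s6, s8}.
Read '2': s5→∅, s6→∅, s8→{s3, s4, s7}; now {s3, s4, s7}.
Read '2': s3→{s8}, s4→{s4, s5}, s7→{s6, s7}; now {s4, s5, s6, s7, s8}.
Read '0': s4→{s8}, s5→{s2, s3, s4, s6}, s6→∅, s7→{s6}, s8→{s5, s6, s8}; now {s2, s3, s4, s5, s6, s8}.
Read '0': s2→{s1, s7}, s3→{s2}, s4→{s8}, s5→{s2, s3, s4, s6}, s6→∅, s8→{s5, s6, s8}; now {s1, s2, s3, s4, s5, s6, s7, s8}.
Read '0': s1→{s2, s7}, s2→{s1, s7}, s3→{s2}, s4→{s8}, s5→{s2, s3, s4, s6}, s6→∅, s7→{s6}, s8→{s5, s6, s8}; now {s1, s2, s3, s4, s5, s6, s7, s8}.
Read '2': s1→{s6, s8}, s2→{s2, s6}, s3→{s8}, s4→{s4, s5}, s5→∅, s6→∅, s7→{s6, s7}, s8→{s3, s4, s7}; now {s2, s3, s4, s5, s6, s7, s8}.
Read '2': s2→{s2, s6}, s3→{s8}, s4→{s4, s5}, s5→∅, s6→∅, s7→{s6, s7}, s8→{s3, s4, s7}; now {s2, s3, s4, s5, s6, s7, s8}.
That set has 7 states.

7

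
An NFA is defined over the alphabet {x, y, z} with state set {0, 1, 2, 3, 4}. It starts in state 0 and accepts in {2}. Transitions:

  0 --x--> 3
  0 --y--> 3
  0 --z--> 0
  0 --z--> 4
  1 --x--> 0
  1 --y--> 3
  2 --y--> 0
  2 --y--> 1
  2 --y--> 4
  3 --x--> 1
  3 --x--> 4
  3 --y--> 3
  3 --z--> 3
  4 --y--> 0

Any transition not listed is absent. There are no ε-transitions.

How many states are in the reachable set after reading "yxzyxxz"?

Start in {0}.
Read 'y': {0} → {3}.
Read 'x': {3} → {1, 4}.
Read 'z': {1, 4} → ∅.
The set is empty and remains empty for the remaining 4 symbols.
That set has 0 states.

0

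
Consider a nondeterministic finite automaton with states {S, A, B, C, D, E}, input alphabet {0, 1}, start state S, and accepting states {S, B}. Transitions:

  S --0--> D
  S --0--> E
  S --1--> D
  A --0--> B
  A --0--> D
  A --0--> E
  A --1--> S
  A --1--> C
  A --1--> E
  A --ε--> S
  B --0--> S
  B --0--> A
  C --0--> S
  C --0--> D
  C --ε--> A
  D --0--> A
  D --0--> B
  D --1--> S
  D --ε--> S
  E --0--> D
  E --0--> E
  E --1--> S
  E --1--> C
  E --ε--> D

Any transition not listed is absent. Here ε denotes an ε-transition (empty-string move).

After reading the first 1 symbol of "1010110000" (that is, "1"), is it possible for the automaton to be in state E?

No

Start in {S}.
Read '1': S→{D}; union {D}; ε-closure = {S, D}.
State E is not in {S, D}.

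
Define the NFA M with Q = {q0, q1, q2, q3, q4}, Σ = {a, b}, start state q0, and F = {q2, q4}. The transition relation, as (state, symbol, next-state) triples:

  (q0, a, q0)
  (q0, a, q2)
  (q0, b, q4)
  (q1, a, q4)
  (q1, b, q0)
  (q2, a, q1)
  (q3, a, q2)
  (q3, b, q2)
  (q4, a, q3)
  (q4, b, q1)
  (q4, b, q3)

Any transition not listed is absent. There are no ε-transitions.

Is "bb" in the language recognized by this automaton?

Start in {q0}.
Read 'b': {q0} → {q4}.
Read 'b': {q4} → {q1, q3}.
The final set {q1, q3} contains no accepting state.

No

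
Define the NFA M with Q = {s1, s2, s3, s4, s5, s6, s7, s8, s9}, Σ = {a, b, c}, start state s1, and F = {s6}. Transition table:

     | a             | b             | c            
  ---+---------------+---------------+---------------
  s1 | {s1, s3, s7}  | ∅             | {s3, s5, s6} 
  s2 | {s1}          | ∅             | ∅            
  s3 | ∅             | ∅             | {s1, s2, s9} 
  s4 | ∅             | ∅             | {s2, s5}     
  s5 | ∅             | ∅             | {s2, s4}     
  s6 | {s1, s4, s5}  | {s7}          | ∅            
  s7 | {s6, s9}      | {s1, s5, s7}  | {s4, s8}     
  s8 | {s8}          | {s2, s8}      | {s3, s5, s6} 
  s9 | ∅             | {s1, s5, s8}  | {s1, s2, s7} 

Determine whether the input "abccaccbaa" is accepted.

Yes

Start in {s1}.
Read 'a': s1→{s1, s3, s7}; now {s1, s3, s7}.
Read 'b': s1→∅, s3→∅, s7→{s1, s5, s7}; now {s1, s5, s7}.
Read 'c': s1→{s3, s5, s6}, s5→{s2, s4}, s7→{s4, s8}; now {s2, s3, s4, s5, s6, s8}.
Read 'c': s2→∅, s3→{s1, s2, s9}, s4→{s2, s5}, s5→{s2, s4}, s6→∅, s8→{s3, s5, s6}; now {s1, s2, s3, s4, s5, s6, s9}.
Read 'a': s1→{s1, s3, s7}, s2→{s1}, s3→∅, s4→∅, s5→∅, s6→{s1, s4, s5}, s9→∅; now {s1, s3, s4, s5, s7}.
Read 'c': s1→{s3, s5, s6}, s3→{s1, s2, s9}, s4→{s2, s5}, s5→{s2, s4}, s7→{s4, s8}; now {s1, s2, s3, s4, s5, s6, s8, s9}.
Read 'c': s1→{s3, s5, s6}, s2→∅, s3→{s1, s2, s9}, s4→{s2, s5}, s5→{s2, s4}, s6→∅, s8→{s3, s5, s6}, s9→{s1, s2, s7}; now {s1, s2, s3, s4, s5, s6, s7, s9}.
Read 'b': s1→∅, s2→∅, s3→∅, s4→∅, s5→∅, s6→{s7}, s7→{s1, s5, s7}, s9→{s1, s5, s8}; now {s1, s5, s7, s8}.
Read 'a': s1→{s1, s3, s7}, s5→∅, s7→{s6, s9}, s8→{s8}; now {s1, s3, s6, s7, s8, s9}.
Read 'a': s1→{s1, s3, s7}, s3→∅, s6→{s1, s4, s5}, s7→{s6, s9}, s8→{s8}, s9→∅; now {s1, s3, s4, s5, s6, s7, s8, s9}.
The final set {s1, s3, s4, s5, s6, s7, s8, s9} contains the accepting state s6.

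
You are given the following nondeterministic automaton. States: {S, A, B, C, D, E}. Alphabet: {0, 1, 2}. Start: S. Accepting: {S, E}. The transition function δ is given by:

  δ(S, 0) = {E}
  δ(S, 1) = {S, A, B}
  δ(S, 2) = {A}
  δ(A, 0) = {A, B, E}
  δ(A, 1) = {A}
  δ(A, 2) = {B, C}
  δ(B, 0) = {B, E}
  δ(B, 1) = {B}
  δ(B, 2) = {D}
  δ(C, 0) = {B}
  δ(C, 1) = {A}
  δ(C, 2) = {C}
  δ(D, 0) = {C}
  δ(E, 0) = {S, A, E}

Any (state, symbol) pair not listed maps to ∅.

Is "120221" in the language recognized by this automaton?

Start in {S}.
Read '1': {S} → {S, A, B}.
Read '2': {S, A, B} → {A, B, C, D}.
Read '0': {A, B, C, D} → {A, B, C, E}.
Read '2': {A, B, C, E} → {B, C, D}.
Read '2': {B, C, D} → {C, D}.
Read '1': {C, D} → {A}.
The final set {A} contains no accepting state.

No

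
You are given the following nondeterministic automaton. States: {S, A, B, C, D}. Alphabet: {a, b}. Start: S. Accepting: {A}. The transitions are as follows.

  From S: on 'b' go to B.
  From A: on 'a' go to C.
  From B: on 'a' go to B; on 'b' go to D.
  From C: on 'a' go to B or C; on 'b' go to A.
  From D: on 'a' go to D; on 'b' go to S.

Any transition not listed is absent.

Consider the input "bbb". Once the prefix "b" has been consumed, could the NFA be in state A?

Start in {S}.
Read 'b': S→{B}; now {B}.
State A is not in {B}.

No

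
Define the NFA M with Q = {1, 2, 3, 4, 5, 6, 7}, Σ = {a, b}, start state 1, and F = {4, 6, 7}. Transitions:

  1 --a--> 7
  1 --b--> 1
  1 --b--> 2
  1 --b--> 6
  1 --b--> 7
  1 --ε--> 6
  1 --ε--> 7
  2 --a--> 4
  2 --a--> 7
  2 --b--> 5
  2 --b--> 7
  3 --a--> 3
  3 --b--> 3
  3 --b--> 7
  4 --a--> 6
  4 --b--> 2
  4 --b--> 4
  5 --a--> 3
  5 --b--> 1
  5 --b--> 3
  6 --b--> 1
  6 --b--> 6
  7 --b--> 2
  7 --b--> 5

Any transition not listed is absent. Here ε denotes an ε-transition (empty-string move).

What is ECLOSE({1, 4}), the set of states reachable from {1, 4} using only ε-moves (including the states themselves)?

Begin with {1, 4}.
ε-move 1 → 6; add 6.
ε-move 1 → 7; add 7.

{1, 4, 6, 7}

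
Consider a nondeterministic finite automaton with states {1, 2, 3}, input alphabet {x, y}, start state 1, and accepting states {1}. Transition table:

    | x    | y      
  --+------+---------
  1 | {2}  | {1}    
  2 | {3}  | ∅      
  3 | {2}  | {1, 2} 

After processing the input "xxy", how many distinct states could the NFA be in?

2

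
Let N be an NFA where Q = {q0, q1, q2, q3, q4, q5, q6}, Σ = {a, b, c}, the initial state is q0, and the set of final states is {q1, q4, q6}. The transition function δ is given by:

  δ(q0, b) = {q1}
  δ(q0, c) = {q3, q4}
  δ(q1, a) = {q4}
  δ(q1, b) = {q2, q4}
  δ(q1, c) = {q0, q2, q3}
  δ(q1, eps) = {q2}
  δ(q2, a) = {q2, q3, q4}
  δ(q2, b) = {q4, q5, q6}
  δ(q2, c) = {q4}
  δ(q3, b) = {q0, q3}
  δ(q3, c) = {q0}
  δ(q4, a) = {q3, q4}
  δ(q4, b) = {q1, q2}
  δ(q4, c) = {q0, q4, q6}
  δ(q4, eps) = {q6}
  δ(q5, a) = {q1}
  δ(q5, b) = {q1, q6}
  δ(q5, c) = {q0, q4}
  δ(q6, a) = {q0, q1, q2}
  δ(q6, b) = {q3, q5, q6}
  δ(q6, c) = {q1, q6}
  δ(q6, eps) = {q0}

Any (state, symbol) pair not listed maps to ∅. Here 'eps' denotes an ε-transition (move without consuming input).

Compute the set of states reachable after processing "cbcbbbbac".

{q0, q1, q2, q3, q4, q6}

Start in {q0}.
Read 'c': q0→{q3, q4}; union {q3, q4}; ε-closure = {q0, q3, q4, q6}.
Read 'b': q0→{q1}, q3→{q0, q3}, q4→{q1, q2}, q6→{q3, q5, q6}; now {q0, q1, q2, q3, q5, q6}.
Read 'c': q0→{q3, q4}, q1→{q0, q2, q3}, q2→{q4}, q3→{q0}, q5→{q0, q4}, q6→{q1, q6}; now {q0, q1, q2, q3, q4, q6}.
Read 'b': q0→{q1}, q1→{q2, q4}, q2→{q4, q5, q6}, q3→{q0, q3}, q4→{q1, q2}, q6→{q3, q5, q6}; now {q0, q1, q2, q3, q4, q5, q6}.
Read 'b': q0→{q1}, q1→{q2, q4}, q2→{q4, q5, q6}, q3→{q0, q3}, q4→{q1, q2}, q5→{q1, q6}, q6→{q3, q5, q6}; now {q0, q1, q2, q3, q4, q5, q6}.
Read 'b': q0→{q1}, q1→{q2, q4}, q2→{q4, q5, q6}, q3→{q0, q3}, q4→{q1, q2}, q5→{q1, q6}, q6→{q3, q5, q6}; now {q0, q1, q2, q3, q4, q5, q6}.
Read 'b': q0→{q1}, q1→{q2, q4}, q2→{q4, q5, q6}, q3→{q0, q3}, q4→{q1, q2}, q5→{q1, q6}, q6→{q3, q5, q6}; now {q0, q1, q2, q3, q4, q5, q6}.
Read 'a': q0→∅, q1→{q4}, q2→{q2, q3, q4}, q3→∅, q4→{q3, q4}, q5→{q1}, q6→{q0, q1, q2}; union {q0, q1, q2, q3, q4}; ε-closure = {q0, q1, q2, q3, q4, q6}.
Read 'c': q0→{q3, q4}, q1→{q0, q2, q3}, q2→{q4}, q3→{q0}, q4→{q0, q4, q6}, q6→{q1, q6}; now {q0, q1, q2, q3, q4, q6}.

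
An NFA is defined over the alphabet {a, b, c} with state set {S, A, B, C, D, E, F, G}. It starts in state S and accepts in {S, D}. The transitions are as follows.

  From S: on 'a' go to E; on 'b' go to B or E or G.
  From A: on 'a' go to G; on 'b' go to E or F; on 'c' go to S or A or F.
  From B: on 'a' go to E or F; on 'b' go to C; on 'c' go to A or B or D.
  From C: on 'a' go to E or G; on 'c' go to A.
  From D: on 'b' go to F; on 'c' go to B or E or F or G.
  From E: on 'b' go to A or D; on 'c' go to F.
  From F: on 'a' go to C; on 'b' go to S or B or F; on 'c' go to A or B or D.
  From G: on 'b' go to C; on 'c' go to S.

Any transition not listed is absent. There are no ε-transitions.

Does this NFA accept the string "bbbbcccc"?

Yes

Start in {S}.
Read 'b': {S} → {B, E, G}.
Read 'b': {B, E, G} → {A, C, D}.
Read 'b': {A, C, D} → {E, F}.
Read 'b': {E, F} → {S, A, B, D, F}.
Read 'c': {S, A, B, D, F} → {S, A, B, D, E, F, G}.
Read 'c': {S, A, B, D, E, F, G} → {S, A, B, D, E, F, G}.
Read 'c': {S, A, B, D, E, F, G} → {S, A, B, D, E, F, G}.
Read 'c': {S, A, B, D, E, F, G} → {S, A, B, D, E, F, G}.
The final set {S, A, B, D, E, F, G} contains the accepting states S, D.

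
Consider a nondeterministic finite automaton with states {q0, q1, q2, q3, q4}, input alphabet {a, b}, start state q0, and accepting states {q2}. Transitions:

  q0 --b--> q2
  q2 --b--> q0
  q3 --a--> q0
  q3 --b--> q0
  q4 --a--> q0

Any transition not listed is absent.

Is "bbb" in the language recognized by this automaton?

Start in {q0}.
Read 'b': q0→{q2}; now {q2}.
Read 'b': q2→{q0}; now {q0}.
Read 'b': q0→{q2}; now {q2}.
The final set {q2} contains the accepting state q2.

Yes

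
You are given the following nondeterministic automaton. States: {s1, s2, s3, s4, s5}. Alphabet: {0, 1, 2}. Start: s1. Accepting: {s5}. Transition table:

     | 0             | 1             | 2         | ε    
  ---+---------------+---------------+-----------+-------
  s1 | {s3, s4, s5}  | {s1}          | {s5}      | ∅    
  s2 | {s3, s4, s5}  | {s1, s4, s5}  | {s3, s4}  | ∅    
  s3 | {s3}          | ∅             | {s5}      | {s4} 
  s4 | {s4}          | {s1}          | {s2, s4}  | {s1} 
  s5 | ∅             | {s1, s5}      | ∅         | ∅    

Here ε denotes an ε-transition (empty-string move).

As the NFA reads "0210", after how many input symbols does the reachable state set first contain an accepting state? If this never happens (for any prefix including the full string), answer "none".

Start in {s1}.
Read '0': s1→{s3, s4, s5}; union {s3, s4, s5}; ε-closure = {s1, s3, s4, s5}.
None of the earlier sets intersect F, but {s1, s3, s4, s5} does.

1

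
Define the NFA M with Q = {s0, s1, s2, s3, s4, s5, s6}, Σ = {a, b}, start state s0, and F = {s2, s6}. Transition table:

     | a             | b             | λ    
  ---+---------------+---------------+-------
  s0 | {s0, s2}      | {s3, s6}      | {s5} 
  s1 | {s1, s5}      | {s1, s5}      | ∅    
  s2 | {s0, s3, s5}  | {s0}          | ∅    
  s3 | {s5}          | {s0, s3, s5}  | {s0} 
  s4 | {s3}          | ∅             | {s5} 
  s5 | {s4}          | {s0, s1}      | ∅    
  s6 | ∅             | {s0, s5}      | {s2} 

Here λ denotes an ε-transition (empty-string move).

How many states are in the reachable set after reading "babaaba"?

6

Start: ε-closure({s0}) = {s0, s5}.
Read 'b': {s0, s5} → {s0, s1, s2, s3, s5, s6}.
Read 'a': {s0, s1, s2, s3, s5, s6} → {s0, s1, s2, s3, s4, s5}.
Read 'b': {s0, s1, s2, s3, s4, s5} → {s0, s1, s2, s3, s5, s6}.
Read 'a': {s0, s1, s2, s3, s5, s6} → {s0, s1, s2, s3, s4, s5}.
Read 'a': {s0, s1, s2, s3, s4, s5} → {s0, s1, s2, s3, s4, s5}.
Read 'b': {s0, s1, s2, s3, s4, s5} → {s0, s1, s2, s3, s5, s6}.
Read 'a': {s0, s1, s2, s3, s5, s6} → {s0, s1, s2, s3, s4, s5}.
That set has 6 states.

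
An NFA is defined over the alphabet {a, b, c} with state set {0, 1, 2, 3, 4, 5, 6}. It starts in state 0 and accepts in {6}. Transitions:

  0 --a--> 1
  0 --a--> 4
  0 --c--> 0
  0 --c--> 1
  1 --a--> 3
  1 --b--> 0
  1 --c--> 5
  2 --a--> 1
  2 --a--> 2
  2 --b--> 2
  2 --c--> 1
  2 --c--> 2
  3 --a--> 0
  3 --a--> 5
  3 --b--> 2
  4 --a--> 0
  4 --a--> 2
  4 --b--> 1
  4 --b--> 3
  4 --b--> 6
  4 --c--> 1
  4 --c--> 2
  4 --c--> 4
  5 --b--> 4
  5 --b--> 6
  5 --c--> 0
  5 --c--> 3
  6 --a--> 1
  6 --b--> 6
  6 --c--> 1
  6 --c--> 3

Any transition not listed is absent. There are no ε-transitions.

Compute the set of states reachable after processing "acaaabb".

Start in {0}.
Read 'a': 0→{1, 4}; now {1, 4}.
Read 'c': 1→{5}, 4→{1, 2, 4}; now {1, 2, 4, 5}.
Read 'a': 1→{3}, 2→{1, 2}, 4→{0, 2}, 5→∅; now {0, 1, 2, 3}.
Read 'a': 0→{1, 4}, 1→{3}, 2→{1, 2}, 3→{0, 5}; now {0, 1, 2, 3, 4, 5}.
Read 'a': 0→{1, 4}, 1→{3}, 2→{1, 2}, 3→{0, 5}, 4→{0, 2}, 5→∅; now {0, 1, 2, 3, 4, 5}.
Read 'b': 0→∅, 1→{0}, 2→{2}, 3→{2}, 4→{1, 3, 6}, 5→{4, 6}; now {0, 1, 2, 3, 4, 6}.
Read 'b': 0→∅, 1→{0}, 2→{2}, 3→{2}, 4→{1, 3, 6}, 6→{6}; now {0, 1, 2, 3, 6}.

{0, 1, 2, 3, 6}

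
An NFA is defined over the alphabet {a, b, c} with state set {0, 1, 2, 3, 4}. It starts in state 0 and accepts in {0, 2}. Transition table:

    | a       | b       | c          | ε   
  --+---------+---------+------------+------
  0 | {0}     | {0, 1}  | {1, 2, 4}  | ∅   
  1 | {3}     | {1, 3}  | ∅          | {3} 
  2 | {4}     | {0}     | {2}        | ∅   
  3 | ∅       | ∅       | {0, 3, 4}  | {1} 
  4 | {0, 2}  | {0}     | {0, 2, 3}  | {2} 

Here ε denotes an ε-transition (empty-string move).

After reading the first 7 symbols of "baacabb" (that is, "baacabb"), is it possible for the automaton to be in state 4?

Start in {0}.
Read 'b': {0} → {0, 1, 3}.
Read 'a': {0, 1, 3} → {0, 1, 3}.
Read 'a': {0, 1, 3} → {0, 1, 3}.
Read 'c': {0, 1, 3} → {0, 1, 2, 3, 4}.
Read 'a': {0, 1, 2, 3, 4} → {0, 1, 2, 3, 4}.
Read 'b': {0, 1, 2, 3, 4} → {0, 1, 3}.
Read 'b': {0, 1, 3} → {0, 1, 3}.
State 4 is not in {0, 1, 3}.

No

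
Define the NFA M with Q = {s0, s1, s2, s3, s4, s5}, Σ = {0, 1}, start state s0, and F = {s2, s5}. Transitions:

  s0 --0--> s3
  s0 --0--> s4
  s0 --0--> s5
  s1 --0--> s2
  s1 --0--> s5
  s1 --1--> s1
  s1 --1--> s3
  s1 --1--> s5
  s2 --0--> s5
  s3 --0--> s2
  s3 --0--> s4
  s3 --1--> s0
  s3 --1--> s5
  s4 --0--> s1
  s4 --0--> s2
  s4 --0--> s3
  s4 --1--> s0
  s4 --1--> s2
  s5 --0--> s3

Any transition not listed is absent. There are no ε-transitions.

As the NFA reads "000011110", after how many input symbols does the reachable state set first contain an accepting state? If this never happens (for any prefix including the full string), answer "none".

1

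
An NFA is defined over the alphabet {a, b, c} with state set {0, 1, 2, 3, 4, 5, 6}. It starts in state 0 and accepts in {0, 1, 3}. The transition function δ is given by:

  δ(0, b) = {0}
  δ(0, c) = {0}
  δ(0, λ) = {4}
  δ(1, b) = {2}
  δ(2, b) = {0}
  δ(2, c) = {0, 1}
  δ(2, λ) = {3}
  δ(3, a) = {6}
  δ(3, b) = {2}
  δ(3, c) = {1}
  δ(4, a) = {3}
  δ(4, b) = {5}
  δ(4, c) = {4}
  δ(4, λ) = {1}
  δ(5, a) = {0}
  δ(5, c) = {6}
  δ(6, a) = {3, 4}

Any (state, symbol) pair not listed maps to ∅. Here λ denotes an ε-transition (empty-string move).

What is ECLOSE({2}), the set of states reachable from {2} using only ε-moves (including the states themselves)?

{2, 3}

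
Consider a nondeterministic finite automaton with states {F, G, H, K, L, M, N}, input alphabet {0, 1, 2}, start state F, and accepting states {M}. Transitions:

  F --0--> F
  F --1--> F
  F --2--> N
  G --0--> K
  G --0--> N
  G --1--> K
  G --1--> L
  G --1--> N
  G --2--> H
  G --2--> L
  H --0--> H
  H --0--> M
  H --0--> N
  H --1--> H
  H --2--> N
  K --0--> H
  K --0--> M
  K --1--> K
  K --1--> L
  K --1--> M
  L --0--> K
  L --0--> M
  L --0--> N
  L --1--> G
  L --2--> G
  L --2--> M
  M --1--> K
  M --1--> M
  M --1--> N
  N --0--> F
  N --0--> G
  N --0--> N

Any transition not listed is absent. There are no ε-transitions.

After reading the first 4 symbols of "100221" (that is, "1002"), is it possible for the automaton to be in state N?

Yes

Start in {F}.
Read '1': F→{F}; now {F}.
Read '0': F→{F}; now {F}.
Read '0': F→{F}; now {F}.
Read '2': F→{N}; now {N}.
State N is in {N}.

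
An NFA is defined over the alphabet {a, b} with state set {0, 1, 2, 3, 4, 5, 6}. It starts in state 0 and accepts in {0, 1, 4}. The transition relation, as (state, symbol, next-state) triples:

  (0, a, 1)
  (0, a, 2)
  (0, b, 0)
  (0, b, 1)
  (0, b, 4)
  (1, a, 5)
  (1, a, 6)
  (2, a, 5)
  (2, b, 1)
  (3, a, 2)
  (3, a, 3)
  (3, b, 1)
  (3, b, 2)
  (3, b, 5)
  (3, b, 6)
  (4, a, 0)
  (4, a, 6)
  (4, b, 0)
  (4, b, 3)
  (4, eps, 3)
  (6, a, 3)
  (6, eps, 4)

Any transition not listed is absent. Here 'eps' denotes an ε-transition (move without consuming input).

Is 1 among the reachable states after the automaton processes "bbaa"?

Yes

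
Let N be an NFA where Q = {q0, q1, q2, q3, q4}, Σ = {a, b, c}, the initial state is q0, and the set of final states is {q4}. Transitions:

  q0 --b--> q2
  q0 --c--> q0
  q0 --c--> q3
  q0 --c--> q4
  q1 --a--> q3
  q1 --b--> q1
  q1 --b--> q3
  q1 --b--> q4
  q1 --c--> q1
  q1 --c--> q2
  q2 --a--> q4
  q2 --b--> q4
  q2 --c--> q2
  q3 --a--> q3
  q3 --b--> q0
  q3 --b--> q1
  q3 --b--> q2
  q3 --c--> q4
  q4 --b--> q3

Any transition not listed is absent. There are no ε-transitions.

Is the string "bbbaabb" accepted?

Start in {q0}.
Read 'b': {q0} → {q2}.
Read 'b': {q2} → {q4}.
Read 'b': {q4} → {q3}.
Read 'a': {q3} → {q3}.
Read 'a': {q3} → {q3}.
Read 'b': {q3} → {q0, q1, q2}.
Read 'b': {q0, q1, q2} → {q1, q2, q3, q4}.
The final set {q1, q2, q3, q4} contains the accepting state q4.

Yes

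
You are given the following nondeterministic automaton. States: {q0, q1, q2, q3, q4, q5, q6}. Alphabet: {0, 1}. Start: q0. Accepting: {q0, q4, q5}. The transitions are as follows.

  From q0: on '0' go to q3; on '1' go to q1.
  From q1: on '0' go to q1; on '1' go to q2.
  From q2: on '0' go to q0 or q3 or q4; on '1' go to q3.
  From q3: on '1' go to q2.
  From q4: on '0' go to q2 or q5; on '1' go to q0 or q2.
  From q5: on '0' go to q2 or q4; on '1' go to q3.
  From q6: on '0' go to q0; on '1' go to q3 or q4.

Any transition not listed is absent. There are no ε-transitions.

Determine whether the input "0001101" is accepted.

No

Start in {q0}.
Read '0': q0→{q3}; now {q3}.
Read '0': q3→∅; now ∅.
The set is empty and remains empty for the remaining 5 symbols.
The final set ∅ contains no accepting state.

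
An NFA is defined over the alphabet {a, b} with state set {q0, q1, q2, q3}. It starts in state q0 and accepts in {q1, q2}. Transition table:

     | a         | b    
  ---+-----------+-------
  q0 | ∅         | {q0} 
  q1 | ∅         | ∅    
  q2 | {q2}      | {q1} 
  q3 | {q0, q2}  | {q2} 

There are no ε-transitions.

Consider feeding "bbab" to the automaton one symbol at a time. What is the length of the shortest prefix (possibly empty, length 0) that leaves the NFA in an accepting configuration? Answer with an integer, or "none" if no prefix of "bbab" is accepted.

none

Start in {q0}.
Read 'b': {q0} → {q0}.
Read 'b': {q0} → {q0}.
Read 'a': {q0} → ∅.
The set is empty and remains empty for the remaining 1 symbol.
No reachable set along the way intersects F.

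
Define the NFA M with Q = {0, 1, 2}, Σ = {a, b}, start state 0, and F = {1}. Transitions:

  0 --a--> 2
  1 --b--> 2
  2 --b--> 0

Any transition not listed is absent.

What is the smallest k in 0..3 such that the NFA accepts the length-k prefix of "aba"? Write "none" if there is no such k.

none

Start in {0}.
Read 'a': {0} → {2}.
Read 'b': {2} → {0}.
Read 'a': {0} → {2}.
No reachable set along the way intersects F.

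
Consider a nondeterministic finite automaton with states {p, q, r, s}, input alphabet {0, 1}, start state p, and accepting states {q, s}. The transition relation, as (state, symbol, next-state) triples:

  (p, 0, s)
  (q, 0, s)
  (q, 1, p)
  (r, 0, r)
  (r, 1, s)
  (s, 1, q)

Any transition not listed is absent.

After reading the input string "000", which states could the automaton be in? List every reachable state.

∅

Start in {p}.
Read '0': {p} → {s}.
Read '0': {s} → ∅.
The set is empty and remains empty for the remaining 1 symbol.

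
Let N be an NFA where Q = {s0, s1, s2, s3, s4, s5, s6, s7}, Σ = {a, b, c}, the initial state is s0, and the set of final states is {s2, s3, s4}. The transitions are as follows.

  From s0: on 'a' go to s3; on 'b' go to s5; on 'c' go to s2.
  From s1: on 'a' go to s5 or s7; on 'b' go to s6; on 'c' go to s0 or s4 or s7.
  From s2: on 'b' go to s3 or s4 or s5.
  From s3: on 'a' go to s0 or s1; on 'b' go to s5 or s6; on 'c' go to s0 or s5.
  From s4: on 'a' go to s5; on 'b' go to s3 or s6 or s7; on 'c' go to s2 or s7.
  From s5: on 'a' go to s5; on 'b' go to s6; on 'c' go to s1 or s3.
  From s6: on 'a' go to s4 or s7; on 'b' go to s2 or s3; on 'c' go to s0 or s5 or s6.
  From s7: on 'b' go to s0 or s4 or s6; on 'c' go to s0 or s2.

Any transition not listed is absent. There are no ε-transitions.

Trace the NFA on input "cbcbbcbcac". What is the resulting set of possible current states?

Start in {s0}.
Read 'c': s0→{s2}; now {s2}.
Read 'b': s2→{s3, s4, s5}; now {s3, s4, s5}.
Read 'c': s3→{s0, s5}, s4→{s2, s7}, s5→{s1, s3}; now {s0, s1, s2, s3, s5, s7}.
Read 'b': s0→{s5}, s1→{s6}, s2→{s3, s4, s5}, s3→{s5, s6}, s5→{s6}, s7→{s0, s4, s6}; now {s0, s3, s4, s5, s6}.
Read 'b': s0→{s5}, s3→{s5, s6}, s4→{s3, s6, s7}, s5→{s6}, s6→{s2, s3}; now {s2, s3, s5, s6, s7}.
Read 'c': s2→∅, s3→{s0, s5}, s5→{s1, s3}, s6→{s0, s5, s6}, s7→{s0, s2}; now {s0, s1, s2, s3, s5, s6}.
Read 'b': s0→{s5}, s1→{s6}, s2→{s3, s4, s5}, s3→{s5, s6}, s5→{s6}, s6→{s2, s3}; now {s2, s3, s4, s5, s6}.
Read 'c': s2→∅, s3→{s0, s5}, s4→{s2, s7}, s5→{s1, s3}, s6→{s0, s5, s6}; now {s0, s1, s2, s3, s5, s6, s7}.
Read 'a': s0→{s3}, s1→{s5, s7}, s2→∅, s3→{s0, s1}, s5→{s5}, s6→{s4, s7}, s7→∅; now {s0, s1, s3, s4, s5, s7}.
Read 'c': s0→{s2}, s1→{s0, s4, s7}, s3→{s0, s5}, s4→{s2, s7}, s5→{s1, s3}, s7→{s0, s2}; now {s0, s1, s2, s3, s4, s5, s7}.

{s0, s1, s2, s3, s4, s5, s7}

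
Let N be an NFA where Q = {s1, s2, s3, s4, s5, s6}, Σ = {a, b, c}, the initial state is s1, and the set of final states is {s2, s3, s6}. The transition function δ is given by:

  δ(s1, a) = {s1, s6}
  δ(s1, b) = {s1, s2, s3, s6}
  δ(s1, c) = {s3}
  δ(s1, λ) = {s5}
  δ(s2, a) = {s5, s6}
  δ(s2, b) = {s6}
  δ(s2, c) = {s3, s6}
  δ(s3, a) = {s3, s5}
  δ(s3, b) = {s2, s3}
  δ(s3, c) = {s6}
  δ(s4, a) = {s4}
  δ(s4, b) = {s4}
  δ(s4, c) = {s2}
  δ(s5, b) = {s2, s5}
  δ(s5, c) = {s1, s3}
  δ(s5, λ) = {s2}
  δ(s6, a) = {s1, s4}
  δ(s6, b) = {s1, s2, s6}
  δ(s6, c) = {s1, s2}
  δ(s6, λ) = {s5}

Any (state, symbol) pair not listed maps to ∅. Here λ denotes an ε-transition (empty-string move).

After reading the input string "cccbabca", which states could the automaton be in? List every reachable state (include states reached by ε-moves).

{s1, s2, s3, s4, s5, s6}

Start: ε-closure({s1}) = {s1, s2, s5}.
Read 'c': s1→{s3}, s2→{s3, s6}, s5→{s1, s3}; union {s1, s3, s6}; ε-closure = {s1, s2, s3, s5, s6}.
Read 'c': s1→{s3}, s2→{s3, s6}, s3→{s6}, s5→{s1, s3}, s6→{s1, s2}; union {s1, s2, s3, s6}; ε-closure = {s1, s2, s3, s5, s6}.
Read 'c': s1→{s3}, s2→{s3, s6}, s3→{s6}, s5→{s1, s3}, s6→{s1, s2}; union {s1, s2, s3, s6}; ε-closure = {s1, s2, s3, s5, s6}.
Read 'b': s1→{s1, s2, s3, s6}, s2→{s6}, s3→{s2, s3}, s5→{s2, s5}, s6→{s1, s2, s6}; now {s1, s2, s3, s5, s6}.
Read 'a': s1→{s1, s6}, s2→{s5, s6}, s3→{s3, s5}, s5→∅, s6→{s1, s4}; union {s1, s3, s4, s5, s6}; ε-closure = {s1, s2, s3, s4, s5, s6}.
Read 'b': s1→{s1, s2, s3, s6}, s2→{s6}, s3→{s2, s3}, s4→{s4}, s5→{s2, s5}, s6→{s1, s2, s6}; now {s1, s2, s3, s4, s5, s6}.
Read 'c': s1→{s3}, s2→{s3, s6}, s3→{s6}, s4→{s2}, s5→{s1, s3}, s6→{s1, s2}; union {s1, s2, s3, s6}; ε-closure = {s1, s2, s3, s5, s6}.
Read 'a': s1→{s1, s6}, s2→{s5, s6}, s3→{s3, s5}, s5→∅, s6→{s1, s4}; union {s1, s3, s4, s5, s6}; ε-closure = {s1, s2, s3, s4, s5, s6}.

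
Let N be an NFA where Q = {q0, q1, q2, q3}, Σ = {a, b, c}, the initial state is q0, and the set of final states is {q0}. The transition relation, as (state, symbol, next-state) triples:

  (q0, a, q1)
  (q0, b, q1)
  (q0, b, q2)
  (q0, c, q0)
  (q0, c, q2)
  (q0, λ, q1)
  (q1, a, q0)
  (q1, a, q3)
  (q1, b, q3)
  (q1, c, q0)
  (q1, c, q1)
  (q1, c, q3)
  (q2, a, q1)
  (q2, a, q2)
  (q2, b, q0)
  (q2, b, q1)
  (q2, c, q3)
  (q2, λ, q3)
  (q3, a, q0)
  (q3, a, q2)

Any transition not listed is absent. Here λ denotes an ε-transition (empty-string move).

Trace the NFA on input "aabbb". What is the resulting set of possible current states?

Start: ε-closure({q0}) = {q0, q1}.
Read 'a': {q0, q1} → {q0, q1, q3}.
Read 'a': {q0, q1, q3} → {q0, q1, q2, q3}.
Read 'b': {q0, q1, q2, q3} → {q0, q1, q2, q3}.
Read 'b': {q0, q1, q2, q3} → {q0, q1, q2, q3}.
Read 'b': {q0, q1, q2, q3} → {q0, q1, q2, q3}.

{q0, q1, q2, q3}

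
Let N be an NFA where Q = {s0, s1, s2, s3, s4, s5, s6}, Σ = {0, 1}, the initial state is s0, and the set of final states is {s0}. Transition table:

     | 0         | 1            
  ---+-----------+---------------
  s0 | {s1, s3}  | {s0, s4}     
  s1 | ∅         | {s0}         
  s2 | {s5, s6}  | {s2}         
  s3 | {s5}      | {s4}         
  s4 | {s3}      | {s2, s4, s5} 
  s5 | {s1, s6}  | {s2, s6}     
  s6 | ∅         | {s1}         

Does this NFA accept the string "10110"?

Start in {s0}.
Read '1': s0→{s0, s4}; now {s0, s4}.
Read '0': s0→{s1, s3}, s4→{s3}; now {s1, s3}.
Read '1': s1→{s0}, s3→{s4}; now {s0, s4}.
Read '1': s0→{s0, s4}, s4→{s2, s4, s5}; now {s0, s2, s4, s5}.
Read '0': s0→{s1, s3}, s2→{s5, s6}, s4→{s3}, s5→{s1, s6}; now {s1, s3, s5, s6}.
The final set {s1, s3, s5, s6} contains no accepting state.

No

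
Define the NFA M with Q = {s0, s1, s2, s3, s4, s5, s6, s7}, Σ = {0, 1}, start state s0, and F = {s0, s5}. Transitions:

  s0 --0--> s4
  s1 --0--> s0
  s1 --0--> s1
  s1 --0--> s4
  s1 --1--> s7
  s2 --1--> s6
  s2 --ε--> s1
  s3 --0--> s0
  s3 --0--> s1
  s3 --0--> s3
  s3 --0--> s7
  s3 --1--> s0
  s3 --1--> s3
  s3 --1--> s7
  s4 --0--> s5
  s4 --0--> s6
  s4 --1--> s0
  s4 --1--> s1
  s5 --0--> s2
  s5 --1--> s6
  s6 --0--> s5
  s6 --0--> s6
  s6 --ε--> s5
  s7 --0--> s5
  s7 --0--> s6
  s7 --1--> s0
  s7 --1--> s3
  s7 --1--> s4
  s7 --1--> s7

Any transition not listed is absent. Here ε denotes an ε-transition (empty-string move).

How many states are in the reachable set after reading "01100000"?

Start in {s0}.
Read '0': {s0} → {s4}.
Read '1': {s4} → {s0, s1}.
Read '1': {s0, s1} → {s7}.
Read '0': {s7} → {s5, s6}.
Read '0': {s5, s6} → {s1, s2, s5, s6}.
Read '0': {s1, s2, s5, s6} → {s0, s1, s2, s4, s5, s6}.
Read '0': {s0, s1, s2, s4, s5, s6} → {s0, s1, s2, s4, s5, s6}.
Read '0': {s0, s1, s2, s4, s5, s6} → {s0, s1, s2, s4, s5, s6}.
That set has 6 states.

6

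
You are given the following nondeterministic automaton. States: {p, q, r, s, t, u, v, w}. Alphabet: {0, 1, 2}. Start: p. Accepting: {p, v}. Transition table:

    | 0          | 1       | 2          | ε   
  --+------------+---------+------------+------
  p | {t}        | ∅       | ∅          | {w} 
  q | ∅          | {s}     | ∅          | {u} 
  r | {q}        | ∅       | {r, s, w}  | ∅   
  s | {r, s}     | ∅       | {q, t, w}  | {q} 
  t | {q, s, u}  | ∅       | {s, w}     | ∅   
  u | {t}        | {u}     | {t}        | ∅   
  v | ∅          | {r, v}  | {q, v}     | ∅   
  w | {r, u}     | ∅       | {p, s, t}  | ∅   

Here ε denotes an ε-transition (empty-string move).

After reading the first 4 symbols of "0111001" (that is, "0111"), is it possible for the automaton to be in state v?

No

Start: ε-closure({p}) = {p, w}.
Read '0': {p, w} → {r, t, u}.
Read '1': {r, t, u} → {u}.
Read '1': {u} → {u}.
Read '1': {u} → {u}.
State v is not in {u}.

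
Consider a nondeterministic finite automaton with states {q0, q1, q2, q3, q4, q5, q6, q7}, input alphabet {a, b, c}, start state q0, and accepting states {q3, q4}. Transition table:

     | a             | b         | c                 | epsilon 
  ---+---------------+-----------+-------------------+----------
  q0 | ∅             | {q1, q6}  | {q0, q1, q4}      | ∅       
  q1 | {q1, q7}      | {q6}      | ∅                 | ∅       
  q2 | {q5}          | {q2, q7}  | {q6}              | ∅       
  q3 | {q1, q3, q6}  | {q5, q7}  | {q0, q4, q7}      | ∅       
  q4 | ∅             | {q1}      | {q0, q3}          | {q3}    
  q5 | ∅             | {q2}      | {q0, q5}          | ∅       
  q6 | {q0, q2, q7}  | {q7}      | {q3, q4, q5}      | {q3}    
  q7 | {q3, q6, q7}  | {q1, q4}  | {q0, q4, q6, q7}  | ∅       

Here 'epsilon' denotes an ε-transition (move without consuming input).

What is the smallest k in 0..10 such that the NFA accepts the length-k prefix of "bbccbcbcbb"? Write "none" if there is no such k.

1

Start in {q0}.
Read 'b': q0→{q1, q6}; union {q1, q6}; ε-closure = {q1, q3, q6}.
None of the earlier sets intersect F, but {q1, q3, q6} does.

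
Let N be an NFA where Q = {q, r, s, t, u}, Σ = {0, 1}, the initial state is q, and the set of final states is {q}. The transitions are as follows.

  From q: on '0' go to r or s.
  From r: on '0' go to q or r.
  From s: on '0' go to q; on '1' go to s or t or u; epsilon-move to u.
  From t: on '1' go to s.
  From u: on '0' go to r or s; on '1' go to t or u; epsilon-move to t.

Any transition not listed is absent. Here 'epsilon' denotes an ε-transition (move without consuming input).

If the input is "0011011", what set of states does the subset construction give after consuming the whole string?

{s, t, u}

Start in {q}.
Read '0': {q} → {r, s, t, u}.
Read '0': {r, s, t, u} → {q, r, s, t, u}.
Read '1': {q, r, s, t, u} → {s, t, u}.
Read '1': {s, t, u} → {s, t, u}.
Read '0': {s, t, u} → {q, r, s, t, u}.
Read '1': {q, r, s, t, u} → {s, t, u}.
Read '1': {s, t, u} → {s, t, u}.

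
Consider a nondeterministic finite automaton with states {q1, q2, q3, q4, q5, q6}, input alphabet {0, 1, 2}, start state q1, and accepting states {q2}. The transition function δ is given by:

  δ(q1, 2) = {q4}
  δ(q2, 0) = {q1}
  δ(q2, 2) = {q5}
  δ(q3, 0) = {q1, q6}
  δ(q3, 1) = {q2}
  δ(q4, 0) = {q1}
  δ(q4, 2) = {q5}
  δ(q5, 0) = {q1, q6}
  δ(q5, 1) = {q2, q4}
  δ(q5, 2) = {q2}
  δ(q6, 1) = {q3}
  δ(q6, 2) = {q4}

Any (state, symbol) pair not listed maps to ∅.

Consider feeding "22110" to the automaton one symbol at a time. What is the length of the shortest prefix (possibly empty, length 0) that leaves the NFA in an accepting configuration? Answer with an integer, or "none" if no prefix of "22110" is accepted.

Start in {q1}.
Read '2': {q1} → {q4}.
Read '2': {q4} → {q5}.
Read '1': {q5} → {q2, q4}.
None of the earlier sets intersect F, but {q2, q4} does.

3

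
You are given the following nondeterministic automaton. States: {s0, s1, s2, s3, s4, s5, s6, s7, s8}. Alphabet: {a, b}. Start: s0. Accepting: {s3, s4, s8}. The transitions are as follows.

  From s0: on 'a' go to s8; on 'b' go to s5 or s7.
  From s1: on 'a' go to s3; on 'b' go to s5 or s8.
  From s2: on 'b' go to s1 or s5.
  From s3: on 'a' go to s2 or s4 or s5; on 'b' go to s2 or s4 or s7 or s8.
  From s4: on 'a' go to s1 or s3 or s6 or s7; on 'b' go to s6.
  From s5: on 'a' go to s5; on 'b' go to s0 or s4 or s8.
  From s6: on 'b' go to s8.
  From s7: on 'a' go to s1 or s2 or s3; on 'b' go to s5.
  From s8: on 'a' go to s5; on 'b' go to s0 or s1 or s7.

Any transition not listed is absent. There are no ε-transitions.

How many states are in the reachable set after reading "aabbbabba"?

Start in {s0}.
Read 'a': s0→{s8}; now {s8}.
Read 'a': s8→{s5}; now {s5}.
Read 'b': s5→{s0, s4, s8}; now {s0, s4, s8}.
Read 'b': s0→{s5, s7}, s4→{s6}, s8→{s0, s1, s7}; now {s0, s1, s5, s6, s7}.
Read 'b': s0→{s5, s7}, s1→{s5, s8}, s5→{s0, s4, s8}, s6→{s8}, s7→{s5}; now {s0, s4, s5, s7, s8}.
Read 'a': s0→{s8}, s4→{s1, s3, s6, s7}, s5→{s5}, s7→{s1, s2, s3}, s8→{s5}; now {s1, s2, s3, s5, s6, s7, s8}.
Read 'b': s1→{s5, s8}, s2→{s1, s5}, s3→{s2, s4, s7, s8}, s5→{s0, s4, s8}, s6→{s8}, s7→{s5}, s8→{s0, s1, s7}; now {s0, s1, s2, s4, s5, s7, s8}.
Read 'b': s0→{s5, s7}, s1→{s5, s8}, s2→{s1, s5}, s4→{s6}, s5→{s0, s4, s8}, s7→{s5}, s8→{s0, s1, s7}; now {s0, s1, s4, s5, s6, s7, s8}.
Read 'a': s0→{s8}, s1→{s3}, s4→{s1, s3, s6, s7}, s5→{s5}, s6→∅, s7→{s1, s2, s3}, s8→{s5}; now {s1, s2, s3, s5, s6, s7, s8}.
That set has 7 states.

7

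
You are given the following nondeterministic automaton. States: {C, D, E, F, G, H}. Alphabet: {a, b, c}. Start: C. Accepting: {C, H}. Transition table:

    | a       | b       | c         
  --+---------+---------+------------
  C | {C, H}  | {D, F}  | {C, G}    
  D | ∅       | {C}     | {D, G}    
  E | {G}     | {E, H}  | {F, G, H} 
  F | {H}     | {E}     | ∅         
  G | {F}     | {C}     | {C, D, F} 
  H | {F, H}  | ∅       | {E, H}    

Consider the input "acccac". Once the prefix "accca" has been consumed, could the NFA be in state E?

Start in {C}.
Read 'a': {C} → {C, H}.
Read 'c': {C, H} → {C, E, G, H}.
Read 'c': {C, E, G, H} → {C, D, E, F, G, H}.
Read 'c': {C, D, E, F, G, H} → {C, D, E, F, G, H}.
Read 'a': {C, D, E, F, G, H} → {C, F, G, H}.
State E is not in {C, F, G, H}.

No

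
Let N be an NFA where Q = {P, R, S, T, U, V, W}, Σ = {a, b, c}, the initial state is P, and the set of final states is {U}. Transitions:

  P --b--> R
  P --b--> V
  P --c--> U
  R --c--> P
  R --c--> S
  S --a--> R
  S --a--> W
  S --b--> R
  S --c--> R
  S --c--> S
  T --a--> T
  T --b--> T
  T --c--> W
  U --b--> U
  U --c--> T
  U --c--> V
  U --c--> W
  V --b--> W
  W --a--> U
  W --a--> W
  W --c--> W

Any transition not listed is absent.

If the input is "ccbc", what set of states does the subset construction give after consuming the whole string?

{W}

Start in {P}.
Read 'c': {P} → {U}.
Read 'c': {U} → {T, V, W}.
Read 'b': {T, V, W} → {T, W}.
Read 'c': {T, W} → {W}.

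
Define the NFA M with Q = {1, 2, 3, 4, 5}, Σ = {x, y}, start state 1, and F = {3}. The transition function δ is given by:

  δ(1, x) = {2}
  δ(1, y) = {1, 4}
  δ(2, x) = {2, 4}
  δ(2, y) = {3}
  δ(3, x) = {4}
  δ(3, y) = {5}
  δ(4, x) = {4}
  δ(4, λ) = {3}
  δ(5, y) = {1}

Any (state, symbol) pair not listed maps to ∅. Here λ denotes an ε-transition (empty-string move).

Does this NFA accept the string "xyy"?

Start in {1}.
Read 'x': {1} → {2}.
Read 'y': {2} → {3}.
Read 'y': {3} → {5}.
The final set {5} contains no accepting state.

No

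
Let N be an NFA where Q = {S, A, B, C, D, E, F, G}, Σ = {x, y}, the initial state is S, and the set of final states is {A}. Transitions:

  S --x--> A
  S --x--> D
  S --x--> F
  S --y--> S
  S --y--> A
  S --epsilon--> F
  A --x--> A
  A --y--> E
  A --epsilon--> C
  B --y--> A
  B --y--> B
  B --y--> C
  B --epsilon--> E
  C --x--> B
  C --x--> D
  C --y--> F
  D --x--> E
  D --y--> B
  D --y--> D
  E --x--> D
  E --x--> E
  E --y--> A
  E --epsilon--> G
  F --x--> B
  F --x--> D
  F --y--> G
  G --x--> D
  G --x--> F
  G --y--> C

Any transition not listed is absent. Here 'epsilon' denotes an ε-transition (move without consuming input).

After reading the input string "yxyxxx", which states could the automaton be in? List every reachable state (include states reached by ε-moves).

{A, B, C, D, E, F, G}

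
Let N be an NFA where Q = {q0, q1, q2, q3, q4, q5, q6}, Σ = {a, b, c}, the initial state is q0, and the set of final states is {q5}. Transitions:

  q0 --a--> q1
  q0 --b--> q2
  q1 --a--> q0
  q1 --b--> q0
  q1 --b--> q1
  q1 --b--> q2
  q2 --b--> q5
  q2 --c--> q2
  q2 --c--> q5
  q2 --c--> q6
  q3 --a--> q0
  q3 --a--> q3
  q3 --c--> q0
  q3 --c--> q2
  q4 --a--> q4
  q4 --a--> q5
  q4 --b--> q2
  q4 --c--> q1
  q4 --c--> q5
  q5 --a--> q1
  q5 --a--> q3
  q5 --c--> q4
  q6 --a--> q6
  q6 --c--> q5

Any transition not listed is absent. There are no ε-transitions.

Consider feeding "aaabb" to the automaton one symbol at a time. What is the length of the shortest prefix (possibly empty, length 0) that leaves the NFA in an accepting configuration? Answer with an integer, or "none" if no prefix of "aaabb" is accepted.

Start in {q0}.
Read 'a': q0→{q1}; now {q1}.
Read 'a': q1→{q0}; now {q0}.
Read 'a': q0→{q1}; now {q1}.
Read 'b': q1→{q0, q1, q2}; now {q0, q1, q2}.
Read 'b': q0→{q2}, q1→{q0, q1, q2}, q2→{q5}; now {q0, q1, q2, q5}.
None of the earlier sets intersect F, but {q0, q1, q2, q5} does.

5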